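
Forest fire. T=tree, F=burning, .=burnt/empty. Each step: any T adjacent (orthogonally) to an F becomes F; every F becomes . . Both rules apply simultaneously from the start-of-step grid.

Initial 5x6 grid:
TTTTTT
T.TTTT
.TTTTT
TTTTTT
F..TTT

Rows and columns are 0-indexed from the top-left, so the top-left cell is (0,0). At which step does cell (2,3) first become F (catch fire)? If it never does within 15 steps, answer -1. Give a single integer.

Step 1: cell (2,3)='T' (+1 fires, +1 burnt)
Step 2: cell (2,3)='T' (+1 fires, +1 burnt)
Step 3: cell (2,3)='T' (+2 fires, +1 burnt)
Step 4: cell (2,3)='T' (+2 fires, +2 burnt)
Step 5: cell (2,3)='F' (+4 fires, +2 burnt)
  -> target ignites at step 5
Step 6: cell (2,3)='.' (+5 fires, +4 burnt)
Step 7: cell (2,3)='.' (+5 fires, +5 burnt)
Step 8: cell (2,3)='.' (+3 fires, +5 burnt)
Step 9: cell (2,3)='.' (+2 fires, +3 burnt)
Step 10: cell (2,3)='.' (+0 fires, +2 burnt)
  fire out at step 10

5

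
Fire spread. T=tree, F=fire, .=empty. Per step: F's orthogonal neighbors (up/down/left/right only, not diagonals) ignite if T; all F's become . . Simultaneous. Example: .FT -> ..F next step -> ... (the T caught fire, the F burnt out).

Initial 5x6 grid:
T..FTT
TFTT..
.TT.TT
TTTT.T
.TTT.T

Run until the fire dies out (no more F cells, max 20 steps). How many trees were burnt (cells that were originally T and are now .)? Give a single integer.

Answer: 15

Derivation:
Step 1: +5 fires, +2 burnt (F count now 5)
Step 2: +4 fires, +5 burnt (F count now 4)
Step 3: +3 fires, +4 burnt (F count now 3)
Step 4: +2 fires, +3 burnt (F count now 2)
Step 5: +1 fires, +2 burnt (F count now 1)
Step 6: +0 fires, +1 burnt (F count now 0)
Fire out after step 6
Initially T: 19, now '.': 26
Total burnt (originally-T cells now '.'): 15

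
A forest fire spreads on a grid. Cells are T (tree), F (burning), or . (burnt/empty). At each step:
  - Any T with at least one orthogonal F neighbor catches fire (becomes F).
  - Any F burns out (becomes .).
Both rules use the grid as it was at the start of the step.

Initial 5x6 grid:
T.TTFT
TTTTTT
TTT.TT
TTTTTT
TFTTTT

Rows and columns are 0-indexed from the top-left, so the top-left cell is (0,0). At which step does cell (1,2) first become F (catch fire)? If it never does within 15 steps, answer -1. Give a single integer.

Step 1: cell (1,2)='T' (+6 fires, +2 burnt)
Step 2: cell (1,2)='T' (+8 fires, +6 burnt)
Step 3: cell (1,2)='F' (+8 fires, +8 burnt)
  -> target ignites at step 3
Step 4: cell (1,2)='.' (+3 fires, +8 burnt)
Step 5: cell (1,2)='.' (+1 fires, +3 burnt)
Step 6: cell (1,2)='.' (+0 fires, +1 burnt)
  fire out at step 6

3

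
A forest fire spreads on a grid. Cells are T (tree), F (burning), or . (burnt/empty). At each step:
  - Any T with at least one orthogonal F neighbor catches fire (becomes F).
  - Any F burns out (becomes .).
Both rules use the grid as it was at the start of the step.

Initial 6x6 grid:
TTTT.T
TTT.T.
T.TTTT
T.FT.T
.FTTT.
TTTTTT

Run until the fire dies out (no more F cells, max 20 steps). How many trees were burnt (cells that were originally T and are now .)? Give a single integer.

Step 1: +4 fires, +2 burnt (F count now 4)
Step 2: +5 fires, +4 burnt (F count now 5)
Step 3: +5 fires, +5 burnt (F count now 5)
Step 4: +6 fires, +5 burnt (F count now 6)
Step 5: +4 fires, +6 burnt (F count now 4)
Step 6: +1 fires, +4 burnt (F count now 1)
Step 7: +0 fires, +1 burnt (F count now 0)
Fire out after step 7
Initially T: 26, now '.': 35
Total burnt (originally-T cells now '.'): 25

Answer: 25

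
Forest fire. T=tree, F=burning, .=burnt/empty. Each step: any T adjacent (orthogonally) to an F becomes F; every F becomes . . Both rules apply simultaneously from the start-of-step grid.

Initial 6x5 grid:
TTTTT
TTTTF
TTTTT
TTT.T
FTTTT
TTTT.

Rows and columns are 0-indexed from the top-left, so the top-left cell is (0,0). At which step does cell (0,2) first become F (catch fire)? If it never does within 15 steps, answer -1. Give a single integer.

Step 1: cell (0,2)='T' (+6 fires, +2 burnt)
Step 2: cell (0,2)='T' (+8 fires, +6 burnt)
Step 3: cell (0,2)='F' (+9 fires, +8 burnt)
  -> target ignites at step 3
Step 4: cell (0,2)='.' (+3 fires, +9 burnt)
Step 5: cell (0,2)='.' (+0 fires, +3 burnt)
  fire out at step 5

3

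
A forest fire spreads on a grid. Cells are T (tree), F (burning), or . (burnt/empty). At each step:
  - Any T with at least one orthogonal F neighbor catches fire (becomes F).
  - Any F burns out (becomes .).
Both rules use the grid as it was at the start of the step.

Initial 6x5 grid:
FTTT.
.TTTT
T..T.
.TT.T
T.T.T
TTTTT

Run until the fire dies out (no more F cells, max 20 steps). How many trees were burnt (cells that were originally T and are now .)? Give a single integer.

Answer: 8

Derivation:
Step 1: +1 fires, +1 burnt (F count now 1)
Step 2: +2 fires, +1 burnt (F count now 2)
Step 3: +2 fires, +2 burnt (F count now 2)
Step 4: +1 fires, +2 burnt (F count now 1)
Step 5: +2 fires, +1 burnt (F count now 2)
Step 6: +0 fires, +2 burnt (F count now 0)
Fire out after step 6
Initially T: 20, now '.': 18
Total burnt (originally-T cells now '.'): 8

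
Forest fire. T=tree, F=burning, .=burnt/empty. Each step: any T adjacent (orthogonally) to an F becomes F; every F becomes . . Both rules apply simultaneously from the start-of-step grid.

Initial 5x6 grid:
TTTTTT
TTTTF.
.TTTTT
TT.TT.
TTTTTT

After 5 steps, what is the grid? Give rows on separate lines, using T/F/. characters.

Step 1: 3 trees catch fire, 1 burn out
  TTTTFT
  TTTF..
  .TTTFT
  TT.TT.
  TTTTTT
Step 2: 6 trees catch fire, 3 burn out
  TTTF.F
  TTF...
  .TTF.F
  TT.TF.
  TTTTTT
Step 3: 5 trees catch fire, 6 burn out
  TTF...
  TF....
  .TF...
  TT.F..
  TTTTFT
Step 4: 5 trees catch fire, 5 burn out
  TF....
  F.....
  .F....
  TT....
  TTTF.F
Step 5: 3 trees catch fire, 5 burn out
  F.....
  ......
  ......
  TF....
  TTF...

F.....
......
......
TF....
TTF...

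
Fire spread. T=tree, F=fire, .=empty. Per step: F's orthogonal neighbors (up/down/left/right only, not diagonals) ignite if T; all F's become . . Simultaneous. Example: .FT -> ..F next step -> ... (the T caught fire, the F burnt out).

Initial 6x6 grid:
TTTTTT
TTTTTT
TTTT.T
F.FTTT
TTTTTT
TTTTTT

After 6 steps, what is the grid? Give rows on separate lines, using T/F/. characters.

Step 1: 5 trees catch fire, 2 burn out
  TTTTTT
  TTTTTT
  FTFT.T
  ...FTT
  FTFTTT
  TTTTTT
Step 2: 9 trees catch fire, 5 burn out
  TTTTTT
  FTFTTT
  .F.F.T
  ....FT
  .F.FTT
  FTFTTT
Step 3: 8 trees catch fire, 9 burn out
  FTFTTT
  .F.FTT
  .....T
  .....F
  ....FT
  .F.FTT
Step 4: 6 trees catch fire, 8 burn out
  .F.FTT
  ....FT
  .....F
  ......
  .....F
  ....FT
Step 5: 3 trees catch fire, 6 burn out
  ....FT
  .....F
  ......
  ......
  ......
  .....F
Step 6: 1 trees catch fire, 3 burn out
  .....F
  ......
  ......
  ......
  ......
  ......

.....F
......
......
......
......
......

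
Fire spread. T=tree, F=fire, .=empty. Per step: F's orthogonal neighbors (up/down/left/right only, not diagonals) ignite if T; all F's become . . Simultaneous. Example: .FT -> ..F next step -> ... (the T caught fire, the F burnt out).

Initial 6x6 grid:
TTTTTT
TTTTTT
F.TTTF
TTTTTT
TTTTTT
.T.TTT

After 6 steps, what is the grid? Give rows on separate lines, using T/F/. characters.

Step 1: 5 trees catch fire, 2 burn out
  TTTTTT
  FTTTTF
  ..TTF.
  FTTTTF
  TTTTTT
  .T.TTT
Step 2: 9 trees catch fire, 5 burn out
  FTTTTF
  .FTTF.
  ..TF..
  .FTTF.
  FTTTTF
  .T.TTT
Step 3: 10 trees catch fire, 9 burn out
  .FTTF.
  ..FF..
  ..F...
  ..FF..
  .FTTF.
  .T.TTF
Step 4: 6 trees catch fire, 10 burn out
  ..FF..
  ......
  ......
  ......
  ..FF..
  .F.TF.
Step 5: 1 trees catch fire, 6 burn out
  ......
  ......
  ......
  ......
  ......
  ...F..
Step 6: 0 trees catch fire, 1 burn out
  ......
  ......
  ......
  ......
  ......
  ......

......
......
......
......
......
......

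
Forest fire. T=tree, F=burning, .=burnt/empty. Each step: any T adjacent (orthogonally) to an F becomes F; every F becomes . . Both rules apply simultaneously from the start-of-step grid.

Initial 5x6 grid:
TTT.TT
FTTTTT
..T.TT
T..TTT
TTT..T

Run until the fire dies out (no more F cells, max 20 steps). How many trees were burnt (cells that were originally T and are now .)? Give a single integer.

Answer: 17

Derivation:
Step 1: +2 fires, +1 burnt (F count now 2)
Step 2: +2 fires, +2 burnt (F count now 2)
Step 3: +3 fires, +2 burnt (F count now 3)
Step 4: +1 fires, +3 burnt (F count now 1)
Step 5: +3 fires, +1 burnt (F count now 3)
Step 6: +3 fires, +3 burnt (F count now 3)
Step 7: +2 fires, +3 burnt (F count now 2)
Step 8: +1 fires, +2 burnt (F count now 1)
Step 9: +0 fires, +1 burnt (F count now 0)
Fire out after step 9
Initially T: 21, now '.': 26
Total burnt (originally-T cells now '.'): 17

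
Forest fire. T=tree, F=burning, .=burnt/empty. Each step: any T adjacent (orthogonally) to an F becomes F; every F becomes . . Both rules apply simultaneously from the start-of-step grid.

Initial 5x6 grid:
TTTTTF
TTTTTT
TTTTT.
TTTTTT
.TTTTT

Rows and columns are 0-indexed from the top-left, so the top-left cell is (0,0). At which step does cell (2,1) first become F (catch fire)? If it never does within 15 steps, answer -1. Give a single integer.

Step 1: cell (2,1)='T' (+2 fires, +1 burnt)
Step 2: cell (2,1)='T' (+2 fires, +2 burnt)
Step 3: cell (2,1)='T' (+3 fires, +2 burnt)
Step 4: cell (2,1)='T' (+4 fires, +3 burnt)
Step 5: cell (2,1)='T' (+6 fires, +4 burnt)
Step 6: cell (2,1)='F' (+5 fires, +6 burnt)
  -> target ignites at step 6
Step 7: cell (2,1)='.' (+3 fires, +5 burnt)
Step 8: cell (2,1)='.' (+2 fires, +3 burnt)
Step 9: cell (2,1)='.' (+0 fires, +2 burnt)
  fire out at step 9

6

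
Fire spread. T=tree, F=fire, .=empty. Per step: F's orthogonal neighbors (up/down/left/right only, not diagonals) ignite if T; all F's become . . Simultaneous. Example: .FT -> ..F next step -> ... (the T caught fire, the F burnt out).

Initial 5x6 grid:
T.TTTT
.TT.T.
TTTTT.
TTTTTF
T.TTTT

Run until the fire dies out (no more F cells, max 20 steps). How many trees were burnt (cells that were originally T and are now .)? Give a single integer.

Step 1: +2 fires, +1 burnt (F count now 2)
Step 2: +3 fires, +2 burnt (F count now 3)
Step 3: +4 fires, +3 burnt (F count now 4)
Step 4: +4 fires, +4 burnt (F count now 4)
Step 5: +5 fires, +4 burnt (F count now 5)
Step 6: +4 fires, +5 burnt (F count now 4)
Step 7: +0 fires, +4 burnt (F count now 0)
Fire out after step 7
Initially T: 23, now '.': 29
Total burnt (originally-T cells now '.'): 22

Answer: 22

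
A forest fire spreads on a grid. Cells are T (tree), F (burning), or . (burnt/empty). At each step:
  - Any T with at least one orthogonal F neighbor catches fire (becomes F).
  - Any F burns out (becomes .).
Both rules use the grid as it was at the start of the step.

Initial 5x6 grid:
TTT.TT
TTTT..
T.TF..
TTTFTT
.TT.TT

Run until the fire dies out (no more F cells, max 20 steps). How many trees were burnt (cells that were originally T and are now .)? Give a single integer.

Step 1: +4 fires, +2 burnt (F count now 4)
Step 2: +5 fires, +4 burnt (F count now 5)
Step 3: +5 fires, +5 burnt (F count now 5)
Step 4: +3 fires, +5 burnt (F count now 3)
Step 5: +1 fires, +3 burnt (F count now 1)
Step 6: +0 fires, +1 burnt (F count now 0)
Fire out after step 6
Initially T: 20, now '.': 28
Total burnt (originally-T cells now '.'): 18

Answer: 18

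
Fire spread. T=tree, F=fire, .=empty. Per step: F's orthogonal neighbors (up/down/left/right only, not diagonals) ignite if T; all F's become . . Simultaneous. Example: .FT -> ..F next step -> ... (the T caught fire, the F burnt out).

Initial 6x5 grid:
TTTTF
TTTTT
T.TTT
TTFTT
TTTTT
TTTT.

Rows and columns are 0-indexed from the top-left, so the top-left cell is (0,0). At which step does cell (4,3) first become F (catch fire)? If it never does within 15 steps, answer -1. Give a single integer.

Step 1: cell (4,3)='T' (+6 fires, +2 burnt)
Step 2: cell (4,3)='F' (+10 fires, +6 burnt)
  -> target ignites at step 2
Step 3: cell (4,3)='.' (+7 fires, +10 burnt)
Step 4: cell (4,3)='.' (+3 fires, +7 burnt)
Step 5: cell (4,3)='.' (+0 fires, +3 burnt)
  fire out at step 5

2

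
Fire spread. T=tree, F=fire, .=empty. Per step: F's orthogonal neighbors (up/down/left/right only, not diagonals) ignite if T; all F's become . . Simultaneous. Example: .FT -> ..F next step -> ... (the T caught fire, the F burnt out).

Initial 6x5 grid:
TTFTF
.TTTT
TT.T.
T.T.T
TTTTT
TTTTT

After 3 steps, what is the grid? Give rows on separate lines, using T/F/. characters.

Step 1: 4 trees catch fire, 2 burn out
  TF.F.
  .TFTF
  TT.T.
  T.T.T
  TTTTT
  TTTTT
Step 2: 3 trees catch fire, 4 burn out
  F....
  .F.F.
  TT.T.
  T.T.T
  TTTTT
  TTTTT
Step 3: 2 trees catch fire, 3 burn out
  .....
  .....
  TF.F.
  T.T.T
  TTTTT
  TTTTT

.....
.....
TF.F.
T.T.T
TTTTT
TTTTT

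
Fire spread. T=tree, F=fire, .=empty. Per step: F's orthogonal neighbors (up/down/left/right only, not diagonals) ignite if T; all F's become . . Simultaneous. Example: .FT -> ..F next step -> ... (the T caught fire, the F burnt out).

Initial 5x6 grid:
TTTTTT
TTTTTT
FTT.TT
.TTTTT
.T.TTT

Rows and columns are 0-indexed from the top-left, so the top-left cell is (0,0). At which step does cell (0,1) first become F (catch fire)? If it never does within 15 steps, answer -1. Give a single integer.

Step 1: cell (0,1)='T' (+2 fires, +1 burnt)
Step 2: cell (0,1)='T' (+4 fires, +2 burnt)
Step 3: cell (0,1)='F' (+4 fires, +4 burnt)
  -> target ignites at step 3
Step 4: cell (0,1)='.' (+3 fires, +4 burnt)
Step 5: cell (0,1)='.' (+4 fires, +3 burnt)
Step 6: cell (0,1)='.' (+5 fires, +4 burnt)
Step 7: cell (0,1)='.' (+3 fires, +5 burnt)
Step 8: cell (0,1)='.' (+0 fires, +3 burnt)
  fire out at step 8

3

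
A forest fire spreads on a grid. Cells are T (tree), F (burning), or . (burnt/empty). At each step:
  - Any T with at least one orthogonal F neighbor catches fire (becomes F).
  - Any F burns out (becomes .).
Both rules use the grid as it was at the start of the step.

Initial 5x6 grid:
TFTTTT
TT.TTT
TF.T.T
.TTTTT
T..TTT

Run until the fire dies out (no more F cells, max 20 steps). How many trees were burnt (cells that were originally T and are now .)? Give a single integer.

Answer: 21

Derivation:
Step 1: +5 fires, +2 burnt (F count now 5)
Step 2: +3 fires, +5 burnt (F count now 3)
Step 3: +3 fires, +3 burnt (F count now 3)
Step 4: +5 fires, +3 burnt (F count now 5)
Step 5: +3 fires, +5 burnt (F count now 3)
Step 6: +2 fires, +3 burnt (F count now 2)
Step 7: +0 fires, +2 burnt (F count now 0)
Fire out after step 7
Initially T: 22, now '.': 29
Total burnt (originally-T cells now '.'): 21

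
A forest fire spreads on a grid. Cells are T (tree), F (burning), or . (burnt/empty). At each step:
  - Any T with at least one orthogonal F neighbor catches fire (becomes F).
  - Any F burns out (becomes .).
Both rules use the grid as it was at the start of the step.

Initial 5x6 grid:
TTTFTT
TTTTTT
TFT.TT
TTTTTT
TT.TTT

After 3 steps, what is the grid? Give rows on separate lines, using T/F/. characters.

Step 1: 7 trees catch fire, 2 burn out
  TTF.FT
  TFTFTT
  F.F.TT
  TFTTTT
  TT.TTT
Step 2: 8 trees catch fire, 7 burn out
  TF...F
  F.F.FT
  ....TT
  F.FTTT
  TF.TTT
Step 3: 5 trees catch fire, 8 burn out
  F.....
  .....F
  ....FT
  ...FTT
  F..TTT

F.....
.....F
....FT
...FTT
F..TTT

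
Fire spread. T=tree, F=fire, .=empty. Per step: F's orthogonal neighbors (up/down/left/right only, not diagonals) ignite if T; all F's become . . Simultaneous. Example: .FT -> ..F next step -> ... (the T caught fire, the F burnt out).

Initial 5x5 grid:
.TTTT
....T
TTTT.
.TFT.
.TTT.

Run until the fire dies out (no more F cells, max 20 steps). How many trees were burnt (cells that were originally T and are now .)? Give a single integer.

Step 1: +4 fires, +1 burnt (F count now 4)
Step 2: +4 fires, +4 burnt (F count now 4)
Step 3: +1 fires, +4 burnt (F count now 1)
Step 4: +0 fires, +1 burnt (F count now 0)
Fire out after step 4
Initially T: 14, now '.': 20
Total burnt (originally-T cells now '.'): 9

Answer: 9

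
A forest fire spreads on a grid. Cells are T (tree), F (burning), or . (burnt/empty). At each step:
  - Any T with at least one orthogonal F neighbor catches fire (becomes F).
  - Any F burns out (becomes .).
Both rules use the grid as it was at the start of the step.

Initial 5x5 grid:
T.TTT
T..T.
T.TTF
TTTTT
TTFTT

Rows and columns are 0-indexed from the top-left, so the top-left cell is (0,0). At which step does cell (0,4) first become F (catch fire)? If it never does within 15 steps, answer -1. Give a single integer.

Step 1: cell (0,4)='T' (+5 fires, +2 burnt)
Step 2: cell (0,4)='T' (+6 fires, +5 burnt)
Step 3: cell (0,4)='T' (+2 fires, +6 burnt)
Step 4: cell (0,4)='F' (+3 fires, +2 burnt)
  -> target ignites at step 4
Step 5: cell (0,4)='.' (+1 fires, +3 burnt)
Step 6: cell (0,4)='.' (+1 fires, +1 burnt)
Step 7: cell (0,4)='.' (+0 fires, +1 burnt)
  fire out at step 7

4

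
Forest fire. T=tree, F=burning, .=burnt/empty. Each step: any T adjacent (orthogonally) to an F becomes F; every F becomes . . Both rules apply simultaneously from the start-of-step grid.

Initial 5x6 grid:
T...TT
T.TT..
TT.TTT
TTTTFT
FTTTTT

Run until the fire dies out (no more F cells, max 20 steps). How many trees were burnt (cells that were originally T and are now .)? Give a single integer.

Step 1: +6 fires, +2 burnt (F count now 6)
Step 2: +8 fires, +6 burnt (F count now 8)
Step 3: +3 fires, +8 burnt (F count now 3)
Step 4: +2 fires, +3 burnt (F count now 2)
Step 5: +0 fires, +2 burnt (F count now 0)
Fire out after step 5
Initially T: 21, now '.': 28
Total burnt (originally-T cells now '.'): 19

Answer: 19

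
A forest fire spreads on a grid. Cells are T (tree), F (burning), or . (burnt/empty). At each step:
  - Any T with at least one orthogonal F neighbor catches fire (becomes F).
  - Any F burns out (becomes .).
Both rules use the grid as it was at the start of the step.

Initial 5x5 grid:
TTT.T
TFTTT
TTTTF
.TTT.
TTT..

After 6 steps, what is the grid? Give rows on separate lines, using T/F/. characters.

Step 1: 6 trees catch fire, 2 burn out
  TFT.T
  F.FTF
  TFTF.
  .TTT.
  TTT..
Step 2: 8 trees catch fire, 6 burn out
  F.F.F
  ...F.
  F.F..
  .FTF.
  TTT..
Step 3: 2 trees catch fire, 8 burn out
  .....
  .....
  .....
  ..F..
  TFT..
Step 4: 2 trees catch fire, 2 burn out
  .....
  .....
  .....
  .....
  F.F..
Step 5: 0 trees catch fire, 2 burn out
  .....
  .....
  .....
  .....
  .....
Step 6: 0 trees catch fire, 0 burn out
  .....
  .....
  .....
  .....
  .....

.....
.....
.....
.....
.....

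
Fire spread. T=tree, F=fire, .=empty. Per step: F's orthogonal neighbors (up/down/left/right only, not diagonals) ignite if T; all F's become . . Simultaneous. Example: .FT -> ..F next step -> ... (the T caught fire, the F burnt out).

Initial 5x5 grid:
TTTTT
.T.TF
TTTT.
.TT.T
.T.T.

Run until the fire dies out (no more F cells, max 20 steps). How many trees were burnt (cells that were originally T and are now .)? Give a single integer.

Step 1: +2 fires, +1 burnt (F count now 2)
Step 2: +2 fires, +2 burnt (F count now 2)
Step 3: +2 fires, +2 burnt (F count now 2)
Step 4: +3 fires, +2 burnt (F count now 3)
Step 5: +4 fires, +3 burnt (F count now 4)
Step 6: +1 fires, +4 burnt (F count now 1)
Step 7: +0 fires, +1 burnt (F count now 0)
Fire out after step 7
Initially T: 16, now '.': 23
Total burnt (originally-T cells now '.'): 14

Answer: 14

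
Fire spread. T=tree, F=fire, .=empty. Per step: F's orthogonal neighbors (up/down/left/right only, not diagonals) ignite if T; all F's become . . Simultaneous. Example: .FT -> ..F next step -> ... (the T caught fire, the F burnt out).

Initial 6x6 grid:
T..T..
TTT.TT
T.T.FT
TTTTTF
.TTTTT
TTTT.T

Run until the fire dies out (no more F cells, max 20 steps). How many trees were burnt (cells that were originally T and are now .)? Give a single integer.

Step 1: +4 fires, +2 burnt (F count now 4)
Step 2: +4 fires, +4 burnt (F count now 4)
Step 3: +2 fires, +4 burnt (F count now 2)
Step 4: +4 fires, +2 burnt (F count now 4)
Step 5: +4 fires, +4 burnt (F count now 4)
Step 6: +3 fires, +4 burnt (F count now 3)
Step 7: +2 fires, +3 burnt (F count now 2)
Step 8: +1 fires, +2 burnt (F count now 1)
Step 9: +0 fires, +1 burnt (F count now 0)
Fire out after step 9
Initially T: 25, now '.': 35
Total burnt (originally-T cells now '.'): 24

Answer: 24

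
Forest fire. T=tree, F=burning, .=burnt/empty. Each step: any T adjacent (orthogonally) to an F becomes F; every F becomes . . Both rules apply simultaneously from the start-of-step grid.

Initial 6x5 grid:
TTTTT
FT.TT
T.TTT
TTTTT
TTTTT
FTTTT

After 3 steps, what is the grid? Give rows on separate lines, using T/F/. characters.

Step 1: 5 trees catch fire, 2 burn out
  FTTTT
  .F.TT
  F.TTT
  TTTTT
  FTTTT
  .FTTT
Step 2: 4 trees catch fire, 5 burn out
  .FTTT
  ...TT
  ..TTT
  FTTTT
  .FTTT
  ..FTT
Step 3: 4 trees catch fire, 4 burn out
  ..FTT
  ...TT
  ..TTT
  .FTTT
  ..FTT
  ...FT

..FTT
...TT
..TTT
.FTTT
..FTT
...FT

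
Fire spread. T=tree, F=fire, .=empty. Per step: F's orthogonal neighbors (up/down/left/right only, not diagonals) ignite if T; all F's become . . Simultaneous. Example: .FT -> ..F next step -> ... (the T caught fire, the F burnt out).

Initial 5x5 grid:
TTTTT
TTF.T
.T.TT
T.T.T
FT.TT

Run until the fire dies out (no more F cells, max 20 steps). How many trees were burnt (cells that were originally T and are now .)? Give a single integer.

Step 1: +4 fires, +2 burnt (F count now 4)
Step 2: +4 fires, +4 burnt (F count now 4)
Step 3: +2 fires, +4 burnt (F count now 2)
Step 4: +1 fires, +2 burnt (F count now 1)
Step 5: +1 fires, +1 burnt (F count now 1)
Step 6: +2 fires, +1 burnt (F count now 2)
Step 7: +1 fires, +2 burnt (F count now 1)
Step 8: +1 fires, +1 burnt (F count now 1)
Step 9: +0 fires, +1 burnt (F count now 0)
Fire out after step 9
Initially T: 17, now '.': 24
Total burnt (originally-T cells now '.'): 16

Answer: 16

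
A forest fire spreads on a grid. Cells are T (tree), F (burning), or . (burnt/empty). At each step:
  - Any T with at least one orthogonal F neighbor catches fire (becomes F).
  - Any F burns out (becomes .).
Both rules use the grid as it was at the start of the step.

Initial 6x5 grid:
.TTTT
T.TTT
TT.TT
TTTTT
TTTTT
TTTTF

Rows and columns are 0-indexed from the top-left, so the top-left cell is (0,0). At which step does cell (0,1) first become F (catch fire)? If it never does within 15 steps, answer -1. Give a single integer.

Step 1: cell (0,1)='T' (+2 fires, +1 burnt)
Step 2: cell (0,1)='T' (+3 fires, +2 burnt)
Step 3: cell (0,1)='T' (+4 fires, +3 burnt)
Step 4: cell (0,1)='T' (+5 fires, +4 burnt)
Step 5: cell (0,1)='T' (+4 fires, +5 burnt)
Step 6: cell (0,1)='T' (+4 fires, +4 burnt)
Step 7: cell (0,1)='T' (+2 fires, +4 burnt)
Step 8: cell (0,1)='F' (+2 fires, +2 burnt)
  -> target ignites at step 8
Step 9: cell (0,1)='.' (+0 fires, +2 burnt)
  fire out at step 9

8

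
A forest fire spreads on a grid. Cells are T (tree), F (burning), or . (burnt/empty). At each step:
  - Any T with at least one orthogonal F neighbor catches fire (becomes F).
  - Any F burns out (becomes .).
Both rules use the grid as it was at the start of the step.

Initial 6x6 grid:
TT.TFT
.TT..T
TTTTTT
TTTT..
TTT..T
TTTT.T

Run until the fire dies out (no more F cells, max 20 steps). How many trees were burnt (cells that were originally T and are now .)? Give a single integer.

Answer: 24

Derivation:
Step 1: +2 fires, +1 burnt (F count now 2)
Step 2: +1 fires, +2 burnt (F count now 1)
Step 3: +1 fires, +1 burnt (F count now 1)
Step 4: +1 fires, +1 burnt (F count now 1)
Step 5: +1 fires, +1 burnt (F count now 1)
Step 6: +2 fires, +1 burnt (F count now 2)
Step 7: +3 fires, +2 burnt (F count now 3)
Step 8: +4 fires, +3 burnt (F count now 4)
Step 9: +4 fires, +4 burnt (F count now 4)
Step 10: +4 fires, +4 burnt (F count now 4)
Step 11: +1 fires, +4 burnt (F count now 1)
Step 12: +0 fires, +1 burnt (F count now 0)
Fire out after step 12
Initially T: 26, now '.': 34
Total burnt (originally-T cells now '.'): 24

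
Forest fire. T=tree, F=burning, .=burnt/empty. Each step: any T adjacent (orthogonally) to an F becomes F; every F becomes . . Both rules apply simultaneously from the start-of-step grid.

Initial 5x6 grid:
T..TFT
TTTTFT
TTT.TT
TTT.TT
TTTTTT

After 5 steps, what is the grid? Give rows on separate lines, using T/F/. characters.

Step 1: 5 trees catch fire, 2 burn out
  T..F.F
  TTTF.F
  TTT.FT
  TTT.TT
  TTTTTT
Step 2: 3 trees catch fire, 5 burn out
  T.....
  TTF...
  TTT..F
  TTT.FT
  TTTTTT
Step 3: 4 trees catch fire, 3 burn out
  T.....
  TF....
  TTF...
  TTT..F
  TTTTFT
Step 4: 5 trees catch fire, 4 burn out
  T.....
  F.....
  TF....
  TTF...
  TTTF.F
Step 5: 4 trees catch fire, 5 burn out
  F.....
  ......
  F.....
  TF....
  TTF...

F.....
......
F.....
TF....
TTF...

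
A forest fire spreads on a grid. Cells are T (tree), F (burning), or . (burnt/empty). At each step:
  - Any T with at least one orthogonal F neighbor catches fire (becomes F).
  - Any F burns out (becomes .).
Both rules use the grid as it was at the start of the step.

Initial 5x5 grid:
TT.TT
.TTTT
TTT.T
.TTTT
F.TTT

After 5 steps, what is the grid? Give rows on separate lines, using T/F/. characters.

Step 1: 0 trees catch fire, 1 burn out
  TT.TT
  .TTTT
  TTT.T
  .TTTT
  ..TTT
Step 2: 0 trees catch fire, 0 burn out
  TT.TT
  .TTTT
  TTT.T
  .TTTT
  ..TTT
Step 3: 0 trees catch fire, 0 burn out
  TT.TT
  .TTTT
  TTT.T
  .TTTT
  ..TTT
Step 4: 0 trees catch fire, 0 burn out
  TT.TT
  .TTTT
  TTT.T
  .TTTT
  ..TTT
Step 5: 0 trees catch fire, 0 burn out
  TT.TT
  .TTTT
  TTT.T
  .TTTT
  ..TTT

TT.TT
.TTTT
TTT.T
.TTTT
..TTT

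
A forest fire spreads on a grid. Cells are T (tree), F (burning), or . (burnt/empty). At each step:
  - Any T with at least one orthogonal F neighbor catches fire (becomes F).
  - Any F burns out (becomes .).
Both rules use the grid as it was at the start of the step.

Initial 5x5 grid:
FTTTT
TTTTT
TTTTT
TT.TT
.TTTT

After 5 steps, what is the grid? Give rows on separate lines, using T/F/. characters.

Step 1: 2 trees catch fire, 1 burn out
  .FTTT
  FTTTT
  TTTTT
  TT.TT
  .TTTT
Step 2: 3 trees catch fire, 2 burn out
  ..FTT
  .FTTT
  FTTTT
  TT.TT
  .TTTT
Step 3: 4 trees catch fire, 3 burn out
  ...FT
  ..FTT
  .FTTT
  FT.TT
  .TTTT
Step 4: 4 trees catch fire, 4 burn out
  ....F
  ...FT
  ..FTT
  .F.TT
  .TTTT
Step 5: 3 trees catch fire, 4 burn out
  .....
  ....F
  ...FT
  ...TT
  .FTTT

.....
....F
...FT
...TT
.FTTT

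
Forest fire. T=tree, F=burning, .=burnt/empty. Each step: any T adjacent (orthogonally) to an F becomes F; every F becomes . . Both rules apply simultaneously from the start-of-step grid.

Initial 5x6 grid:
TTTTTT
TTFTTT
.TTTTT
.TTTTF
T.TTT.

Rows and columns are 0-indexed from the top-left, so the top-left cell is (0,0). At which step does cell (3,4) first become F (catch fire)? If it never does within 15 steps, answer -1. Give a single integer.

Step 1: cell (3,4)='F' (+6 fires, +2 burnt)
  -> target ignites at step 1
Step 2: cell (3,4)='.' (+11 fires, +6 burnt)
Step 3: cell (3,4)='.' (+6 fires, +11 burnt)
Step 4: cell (3,4)='.' (+0 fires, +6 burnt)
  fire out at step 4

1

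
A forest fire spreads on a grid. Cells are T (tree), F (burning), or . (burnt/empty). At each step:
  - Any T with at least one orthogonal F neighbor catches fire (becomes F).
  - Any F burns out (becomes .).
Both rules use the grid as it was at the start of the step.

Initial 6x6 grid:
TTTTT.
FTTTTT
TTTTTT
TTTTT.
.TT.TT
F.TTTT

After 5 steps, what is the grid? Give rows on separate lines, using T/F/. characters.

Step 1: 3 trees catch fire, 2 burn out
  FTTTT.
  .FTTTT
  FTTTTT
  TTTTT.
  .TT.TT
  ..TTTT
Step 2: 4 trees catch fire, 3 burn out
  .FTTT.
  ..FTTT
  .FTTTT
  FTTTT.
  .TT.TT
  ..TTTT
Step 3: 4 trees catch fire, 4 burn out
  ..FTT.
  ...FTT
  ..FTTT
  .FTTT.
  .TT.TT
  ..TTTT
Step 4: 5 trees catch fire, 4 burn out
  ...FT.
  ....FT
  ...FTT
  ..FTT.
  .FT.TT
  ..TTTT
Step 5: 5 trees catch fire, 5 burn out
  ....F.
  .....F
  ....FT
  ...FT.
  ..F.TT
  ..TTTT

....F.
.....F
....FT
...FT.
..F.TT
..TTTT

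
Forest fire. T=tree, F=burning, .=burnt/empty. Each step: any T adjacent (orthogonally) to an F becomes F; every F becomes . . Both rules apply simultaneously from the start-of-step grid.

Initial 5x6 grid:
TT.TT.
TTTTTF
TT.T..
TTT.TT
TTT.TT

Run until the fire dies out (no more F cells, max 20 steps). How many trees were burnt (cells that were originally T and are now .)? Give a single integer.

Answer: 18

Derivation:
Step 1: +1 fires, +1 burnt (F count now 1)
Step 2: +2 fires, +1 burnt (F count now 2)
Step 3: +3 fires, +2 burnt (F count now 3)
Step 4: +1 fires, +3 burnt (F count now 1)
Step 5: +3 fires, +1 burnt (F count now 3)
Step 6: +3 fires, +3 burnt (F count now 3)
Step 7: +3 fires, +3 burnt (F count now 3)
Step 8: +2 fires, +3 burnt (F count now 2)
Step 9: +0 fires, +2 burnt (F count now 0)
Fire out after step 9
Initially T: 22, now '.': 26
Total burnt (originally-T cells now '.'): 18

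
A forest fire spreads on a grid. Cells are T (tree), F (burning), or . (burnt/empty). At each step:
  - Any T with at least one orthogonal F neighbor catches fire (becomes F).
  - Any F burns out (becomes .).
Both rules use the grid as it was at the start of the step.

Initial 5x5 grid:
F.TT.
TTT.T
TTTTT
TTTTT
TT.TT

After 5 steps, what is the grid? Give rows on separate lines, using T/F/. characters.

Step 1: 1 trees catch fire, 1 burn out
  ..TT.
  FTT.T
  TTTTT
  TTTTT
  TT.TT
Step 2: 2 trees catch fire, 1 burn out
  ..TT.
  .FT.T
  FTTTT
  TTTTT
  TT.TT
Step 3: 3 trees catch fire, 2 burn out
  ..TT.
  ..F.T
  .FTTT
  FTTTT
  TT.TT
Step 4: 4 trees catch fire, 3 burn out
  ..FT.
  ....T
  ..FTT
  .FTTT
  FT.TT
Step 5: 4 trees catch fire, 4 burn out
  ...F.
  ....T
  ...FT
  ..FTT
  .F.TT

...F.
....T
...FT
..FTT
.F.TT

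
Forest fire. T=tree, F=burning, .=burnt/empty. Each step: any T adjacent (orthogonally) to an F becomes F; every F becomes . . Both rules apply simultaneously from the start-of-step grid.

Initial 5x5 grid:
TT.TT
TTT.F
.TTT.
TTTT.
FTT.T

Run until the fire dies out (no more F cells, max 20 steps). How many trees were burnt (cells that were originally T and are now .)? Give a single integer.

Answer: 16

Derivation:
Step 1: +3 fires, +2 burnt (F count now 3)
Step 2: +3 fires, +3 burnt (F count now 3)
Step 3: +2 fires, +3 burnt (F count now 2)
Step 4: +3 fires, +2 burnt (F count now 3)
Step 5: +4 fires, +3 burnt (F count now 4)
Step 6: +1 fires, +4 burnt (F count now 1)
Step 7: +0 fires, +1 burnt (F count now 0)
Fire out after step 7
Initially T: 17, now '.': 24
Total burnt (originally-T cells now '.'): 16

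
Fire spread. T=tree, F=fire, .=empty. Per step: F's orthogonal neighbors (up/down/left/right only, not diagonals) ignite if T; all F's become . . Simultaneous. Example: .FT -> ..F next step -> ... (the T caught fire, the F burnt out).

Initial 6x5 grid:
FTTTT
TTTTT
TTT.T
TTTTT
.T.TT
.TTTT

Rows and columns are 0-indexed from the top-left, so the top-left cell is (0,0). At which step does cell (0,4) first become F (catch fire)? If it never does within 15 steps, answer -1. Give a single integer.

Step 1: cell (0,4)='T' (+2 fires, +1 burnt)
Step 2: cell (0,4)='T' (+3 fires, +2 burnt)
Step 3: cell (0,4)='T' (+4 fires, +3 burnt)
Step 4: cell (0,4)='F' (+4 fires, +4 burnt)
  -> target ignites at step 4
Step 5: cell (0,4)='.' (+3 fires, +4 burnt)
Step 6: cell (0,4)='.' (+3 fires, +3 burnt)
Step 7: cell (0,4)='.' (+3 fires, +3 burnt)
Step 8: cell (0,4)='.' (+2 fires, +3 burnt)
Step 9: cell (0,4)='.' (+1 fires, +2 burnt)
Step 10: cell (0,4)='.' (+0 fires, +1 burnt)
  fire out at step 10

4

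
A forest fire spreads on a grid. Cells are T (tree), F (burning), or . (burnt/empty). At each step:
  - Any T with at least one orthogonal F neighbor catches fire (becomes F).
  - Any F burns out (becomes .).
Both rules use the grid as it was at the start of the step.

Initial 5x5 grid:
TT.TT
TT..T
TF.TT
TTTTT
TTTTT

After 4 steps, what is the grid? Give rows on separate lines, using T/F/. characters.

Step 1: 3 trees catch fire, 1 burn out
  TT.TT
  TF..T
  F..TT
  TFTTT
  TTTTT
Step 2: 5 trees catch fire, 3 burn out
  TF.TT
  F...T
  ...TT
  F.FTT
  TFTTT
Step 3: 4 trees catch fire, 5 burn out
  F..TT
  ....T
  ...TT
  ...FT
  F.FTT
Step 4: 3 trees catch fire, 4 burn out
  ...TT
  ....T
  ...FT
  ....F
  ...FT

...TT
....T
...FT
....F
...FT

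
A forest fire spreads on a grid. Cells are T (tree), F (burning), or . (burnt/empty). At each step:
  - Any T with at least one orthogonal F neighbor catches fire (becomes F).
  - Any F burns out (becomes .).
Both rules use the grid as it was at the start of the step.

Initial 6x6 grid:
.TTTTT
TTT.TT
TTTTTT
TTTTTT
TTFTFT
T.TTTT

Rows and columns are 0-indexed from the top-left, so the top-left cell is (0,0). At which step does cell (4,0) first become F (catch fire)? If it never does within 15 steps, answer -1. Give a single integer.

Step 1: cell (4,0)='T' (+7 fires, +2 burnt)
Step 2: cell (4,0)='F' (+8 fires, +7 burnt)
  -> target ignites at step 2
Step 3: cell (4,0)='.' (+7 fires, +8 burnt)
Step 4: cell (4,0)='.' (+5 fires, +7 burnt)
Step 5: cell (4,0)='.' (+4 fires, +5 burnt)
Step 6: cell (4,0)='.' (+0 fires, +4 burnt)
  fire out at step 6

2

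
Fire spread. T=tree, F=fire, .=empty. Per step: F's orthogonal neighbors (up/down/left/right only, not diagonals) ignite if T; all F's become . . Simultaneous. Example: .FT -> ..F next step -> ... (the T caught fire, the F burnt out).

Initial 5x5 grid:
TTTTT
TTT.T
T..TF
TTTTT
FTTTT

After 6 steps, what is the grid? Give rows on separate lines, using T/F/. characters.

Step 1: 5 trees catch fire, 2 burn out
  TTTTT
  TTT.F
  T..F.
  FTTTF
  .FTTT
Step 2: 6 trees catch fire, 5 burn out
  TTTTF
  TTT..
  F....
  .FTF.
  ..FTF
Step 3: 4 trees catch fire, 6 burn out
  TTTF.
  FTT..
  .....
  ..F..
  ...F.
Step 4: 3 trees catch fire, 4 burn out
  FTF..
  .FT..
  .....
  .....
  .....
Step 5: 2 trees catch fire, 3 burn out
  .F...
  ..F..
  .....
  .....
  .....
Step 6: 0 trees catch fire, 2 burn out
  .....
  .....
  .....
  .....
  .....

.....
.....
.....
.....
.....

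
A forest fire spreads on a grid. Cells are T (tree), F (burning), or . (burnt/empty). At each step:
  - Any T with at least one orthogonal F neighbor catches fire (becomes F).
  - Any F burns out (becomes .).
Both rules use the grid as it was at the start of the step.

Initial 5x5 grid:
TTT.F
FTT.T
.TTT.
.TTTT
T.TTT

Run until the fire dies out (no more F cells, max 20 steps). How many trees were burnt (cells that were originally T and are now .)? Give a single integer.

Answer: 16

Derivation:
Step 1: +3 fires, +2 burnt (F count now 3)
Step 2: +3 fires, +3 burnt (F count now 3)
Step 3: +3 fires, +3 burnt (F count now 3)
Step 4: +2 fires, +3 burnt (F count now 2)
Step 5: +2 fires, +2 burnt (F count now 2)
Step 6: +2 fires, +2 burnt (F count now 2)
Step 7: +1 fires, +2 burnt (F count now 1)
Step 8: +0 fires, +1 burnt (F count now 0)
Fire out after step 8
Initially T: 17, now '.': 24
Total burnt (originally-T cells now '.'): 16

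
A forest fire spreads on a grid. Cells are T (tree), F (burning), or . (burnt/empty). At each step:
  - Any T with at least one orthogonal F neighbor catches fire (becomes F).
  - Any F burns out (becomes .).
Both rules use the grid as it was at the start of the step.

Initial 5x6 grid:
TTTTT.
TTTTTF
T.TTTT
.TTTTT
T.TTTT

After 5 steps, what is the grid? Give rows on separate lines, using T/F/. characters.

Step 1: 2 trees catch fire, 1 burn out
  TTTTT.
  TTTTF.
  T.TTTF
  .TTTTT
  T.TTTT
Step 2: 4 trees catch fire, 2 burn out
  TTTTF.
  TTTF..
  T.TTF.
  .TTTTF
  T.TTTT
Step 3: 5 trees catch fire, 4 burn out
  TTTF..
  TTF...
  T.TF..
  .TTTF.
  T.TTTF
Step 4: 5 trees catch fire, 5 burn out
  TTF...
  TF....
  T.F...
  .TTF..
  T.TTF.
Step 5: 4 trees catch fire, 5 burn out
  TF....
  F.....
  T.....
  .TF...
  T.TF..

TF....
F.....
T.....
.TF...
T.TF..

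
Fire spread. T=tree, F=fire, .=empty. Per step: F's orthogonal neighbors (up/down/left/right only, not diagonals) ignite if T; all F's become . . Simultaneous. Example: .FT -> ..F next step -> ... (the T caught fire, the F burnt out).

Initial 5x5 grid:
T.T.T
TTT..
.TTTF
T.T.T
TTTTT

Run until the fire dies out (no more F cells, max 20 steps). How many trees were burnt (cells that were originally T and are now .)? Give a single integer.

Step 1: +2 fires, +1 burnt (F count now 2)
Step 2: +2 fires, +2 burnt (F count now 2)
Step 3: +4 fires, +2 burnt (F count now 4)
Step 4: +3 fires, +4 burnt (F count now 3)
Step 5: +2 fires, +3 burnt (F count now 2)
Step 6: +2 fires, +2 burnt (F count now 2)
Step 7: +1 fires, +2 burnt (F count now 1)
Step 8: +0 fires, +1 burnt (F count now 0)
Fire out after step 8
Initially T: 17, now '.': 24
Total burnt (originally-T cells now '.'): 16

Answer: 16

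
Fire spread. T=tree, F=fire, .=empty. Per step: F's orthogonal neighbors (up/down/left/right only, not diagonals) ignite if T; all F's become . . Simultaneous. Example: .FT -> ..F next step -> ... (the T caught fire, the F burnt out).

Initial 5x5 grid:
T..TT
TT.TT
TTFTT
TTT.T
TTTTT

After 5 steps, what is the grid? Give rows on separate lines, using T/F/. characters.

Step 1: 3 trees catch fire, 1 burn out
  T..TT
  TT.TT
  TF.FT
  TTF.T
  TTTTT
Step 2: 6 trees catch fire, 3 burn out
  T..TT
  TF.FT
  F...F
  TF..T
  TTFTT
Step 3: 7 trees catch fire, 6 burn out
  T..FT
  F...F
  .....
  F...F
  TF.FT
Step 4: 4 trees catch fire, 7 burn out
  F...F
  .....
  .....
  .....
  F...F
Step 5: 0 trees catch fire, 4 burn out
  .....
  .....
  .....
  .....
  .....

.....
.....
.....
.....
.....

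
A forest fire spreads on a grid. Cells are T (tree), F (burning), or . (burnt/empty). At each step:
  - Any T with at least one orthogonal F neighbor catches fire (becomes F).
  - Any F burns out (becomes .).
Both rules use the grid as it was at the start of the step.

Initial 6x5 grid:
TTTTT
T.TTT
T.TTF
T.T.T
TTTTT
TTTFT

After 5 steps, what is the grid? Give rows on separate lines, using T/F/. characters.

Step 1: 6 trees catch fire, 2 burn out
  TTTTT
  T.TTF
  T.TF.
  T.T.F
  TTTFT
  TTF.F
Step 2: 6 trees catch fire, 6 burn out
  TTTTF
  T.TF.
  T.F..
  T.T..
  TTF.F
  TF...
Step 3: 5 trees catch fire, 6 burn out
  TTTF.
  T.F..
  T....
  T.F..
  TF...
  F....
Step 4: 2 trees catch fire, 5 burn out
  TTF..
  T....
  T....
  T....
  F....
  .....
Step 5: 2 trees catch fire, 2 burn out
  TF...
  T....
  T....
  F....
  .....
  .....

TF...
T....
T....
F....
.....
.....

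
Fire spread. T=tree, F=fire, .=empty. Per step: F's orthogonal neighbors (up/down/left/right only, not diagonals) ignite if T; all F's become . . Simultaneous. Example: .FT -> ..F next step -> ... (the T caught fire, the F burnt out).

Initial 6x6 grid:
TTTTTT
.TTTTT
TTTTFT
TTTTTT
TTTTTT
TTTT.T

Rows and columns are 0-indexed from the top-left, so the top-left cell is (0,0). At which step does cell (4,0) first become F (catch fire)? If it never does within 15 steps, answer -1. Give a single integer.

Step 1: cell (4,0)='T' (+4 fires, +1 burnt)
Step 2: cell (4,0)='T' (+7 fires, +4 burnt)
Step 3: cell (4,0)='T' (+7 fires, +7 burnt)
Step 4: cell (4,0)='T' (+7 fires, +7 burnt)
Step 5: cell (4,0)='T' (+4 fires, +7 burnt)
Step 6: cell (4,0)='F' (+3 fires, +4 burnt)
  -> target ignites at step 6
Step 7: cell (4,0)='.' (+1 fires, +3 burnt)
Step 8: cell (4,0)='.' (+0 fires, +1 burnt)
  fire out at step 8

6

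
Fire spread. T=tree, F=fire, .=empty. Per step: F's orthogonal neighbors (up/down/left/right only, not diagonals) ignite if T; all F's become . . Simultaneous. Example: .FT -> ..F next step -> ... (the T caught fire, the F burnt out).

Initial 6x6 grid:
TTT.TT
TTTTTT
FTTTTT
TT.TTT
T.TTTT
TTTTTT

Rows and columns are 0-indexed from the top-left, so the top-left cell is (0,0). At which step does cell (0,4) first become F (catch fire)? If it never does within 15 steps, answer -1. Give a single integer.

Step 1: cell (0,4)='T' (+3 fires, +1 burnt)
Step 2: cell (0,4)='T' (+5 fires, +3 burnt)
Step 3: cell (0,4)='T' (+4 fires, +5 burnt)
Step 4: cell (0,4)='T' (+5 fires, +4 burnt)
Step 5: cell (0,4)='T' (+5 fires, +5 burnt)
Step 6: cell (0,4)='F' (+6 fires, +5 burnt)
  -> target ignites at step 6
Step 7: cell (0,4)='.' (+3 fires, +6 burnt)
Step 8: cell (0,4)='.' (+1 fires, +3 burnt)
Step 9: cell (0,4)='.' (+0 fires, +1 burnt)
  fire out at step 9

6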